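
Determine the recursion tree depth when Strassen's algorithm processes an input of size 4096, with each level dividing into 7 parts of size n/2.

For divide and conquer with division factor 2:

Problem sizes at each level:
Level 0: 4096
Level 1: 2048
Level 2: 1024
Level 3: 512
Level 4: 256
Level 5: 128
Level 6: 64
Level 7: 32
Level 8: 16
Level 9: 8
Level 10: 4
Level 11: 2
Level 12: 1

The root is level 0 and the size-1 base case is level 12 (the tree spans levels 0 through 12, i.e. 13 levels counting the root), so the depth is the number of divisions: log_2(4096) = 12

The recursion tree depth is log_2(4096) = 12. At each level, the problem size is divided by 2, so it takes 12 divisions to reduce to a base case of size 1. The algorithm makes 7 recursive calls at each level.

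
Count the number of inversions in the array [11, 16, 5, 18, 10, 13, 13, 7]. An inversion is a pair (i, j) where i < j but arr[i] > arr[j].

Finding inversions in [11, 16, 5, 18, 10, 13, 13, 7]:

(0, 2): arr[0]=11 > arr[2]=5
(0, 4): arr[0]=11 > arr[4]=10
(0, 7): arr[0]=11 > arr[7]=7
(1, 2): arr[1]=16 > arr[2]=5
(1, 4): arr[1]=16 > arr[4]=10
(1, 5): arr[1]=16 > arr[5]=13
(1, 6): arr[1]=16 > arr[6]=13
(1, 7): arr[1]=16 > arr[7]=7
(3, 4): arr[3]=18 > arr[4]=10
(3, 5): arr[3]=18 > arr[5]=13
(3, 6): arr[3]=18 > arr[6]=13
(3, 7): arr[3]=18 > arr[7]=7
(4, 7): arr[4]=10 > arr[7]=7
(5, 7): arr[5]=13 > arr[7]=7
(6, 7): arr[6]=13 > arr[7]=7

Total inversions: 15

The array has 15 inversion(s): (0,2), (0,4), (0,7), (1,2), (1,4), (1,5), (1,6), (1,7), (3,4), (3,5), (3,6), (3,7), (4,7), (5,7), (6,7). Each pair (i,j) satisfies i < j and arr[i] > arr[j].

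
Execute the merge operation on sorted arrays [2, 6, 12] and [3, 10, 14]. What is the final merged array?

Merging process:

Compare 2 vs 3: take 2 from left. Merged: [2]
Compare 6 vs 3: take 3 from right. Merged: [2, 3]
Compare 6 vs 10: take 6 from left. Merged: [2, 3, 6]
Compare 12 vs 10: take 10 from right. Merged: [2, 3, 6, 10]
Compare 12 vs 14: take 12 from left. Merged: [2, 3, 6, 10, 12]
Append remaining from right: [14]. Merged: [2, 3, 6, 10, 12, 14]

Final merged array: [2, 3, 6, 10, 12, 14]
Total comparisons: 5

The merged array is [2, 3, 6, 10, 12, 14], requiring 5 comparisons. The merge step runs in O(n) time where n is the total number of elements.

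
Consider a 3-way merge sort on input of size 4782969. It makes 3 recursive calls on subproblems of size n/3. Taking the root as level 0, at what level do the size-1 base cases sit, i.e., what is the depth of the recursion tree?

For divide and conquer with division factor 3:

Problem sizes at each level:
Level 0: 4782969
Level 1: 1594323
Level 2: 531441
Level 3: 177147
Level 4: 59049
Level 5: 19683
Level 6: 6561
Level 7: 2187
Level 8: 729
Level 9: 243
Level 10: 81
Level 11: 27
Level 12: 9
Level 13: 3
Level 14: 1

The root is level 0 and the size-1 base case is level 14 (the tree spans levels 0 through 14, i.e. 15 levels counting the root), so the depth is the number of divisions: log_3(4782969) = 14

The recursion tree depth is log_3(4782969) = 14. At each level, the problem size is divided by 3, so it takes 14 divisions to reduce to a base case of size 1. The algorithm makes 3 recursive calls at each level.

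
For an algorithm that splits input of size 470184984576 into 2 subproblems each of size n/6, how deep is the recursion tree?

For divide and conquer with division factor 6:

Problem sizes at each level:
Level 0: 470184984576
Level 1: 78364164096
Level 2: 13060694016
Level 3: 2176782336
Level 4: 362797056
Level 5: 60466176
Level 6: 10077696
Level 7: 1679616
Level 8: 279936
Level 9: 46656
Level 10: 7776
Level 11: 1296
Level 12: 216
Level 13: 36
Level 14: 6
Level 15: 1

The root is level 0 and the size-1 base case is level 15 (the tree spans levels 0 through 15, i.e. 16 levels counting the root), so the depth is the number of divisions: log_6(470184984576) = 15

The recursion tree depth is log_6(470184984576) = 15. At each level, the problem size is divided by 6, so it takes 15 divisions to reduce to a base case of size 1. The algorithm makes 2 recursive calls at each level.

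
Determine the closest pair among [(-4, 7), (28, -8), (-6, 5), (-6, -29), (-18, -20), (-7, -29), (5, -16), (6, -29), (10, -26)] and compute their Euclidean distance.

Computing all pairwise distances among 9 points:

d((-4, 7), (28, -8)) = 35.3412
d((-4, 7), (-6, 5)) = 2.8284
d((-4, 7), (-6, -29)) = 36.0555
d((-4, 7), (-18, -20)) = 30.4138
d((-4, 7), (-7, -29)) = 36.1248
d((-4, 7), (5, -16)) = 24.6982
d((-4, 7), (6, -29)) = 37.3631
d((-4, 7), (10, -26)) = 35.8469
d((28, -8), (-6, 5)) = 36.4005
d((28, -8), (-6, -29)) = 39.9625
d((28, -8), (-18, -20)) = 47.5395
d((28, -8), (-7, -29)) = 40.8167
d((28, -8), (5, -16)) = 24.3516
d((28, -8), (6, -29)) = 30.4138
d((28, -8), (10, -26)) = 25.4558
d((-6, 5), (-6, -29)) = 34.0
d((-6, 5), (-18, -20)) = 27.7308
d((-6, 5), (-7, -29)) = 34.0147
d((-6, 5), (5, -16)) = 23.7065
d((-6, 5), (6, -29)) = 36.0555
d((-6, 5), (10, -26)) = 34.8855
d((-6, -29), (-18, -20)) = 15.0
d((-6, -29), (-7, -29)) = 1.0 <-- minimum
d((-6, -29), (5, -16)) = 17.0294
d((-6, -29), (6, -29)) = 12.0
d((-6, -29), (10, -26)) = 16.2788
d((-18, -20), (-7, -29)) = 14.2127
d((-18, -20), (5, -16)) = 23.3452
d((-18, -20), (6, -29)) = 25.632
d((-18, -20), (10, -26)) = 28.6356
d((-7, -29), (5, -16)) = 17.6918
d((-7, -29), (6, -29)) = 13.0
d((-7, -29), (10, -26)) = 17.2627
d((5, -16), (6, -29)) = 13.0384
d((5, -16), (10, -26)) = 11.1803
d((6, -29), (10, -26)) = 5.0

Closest pair: (-6, -29) and (-7, -29) with distance 1.0

The closest pair is (-6, -29) and (-7, -29) with Euclidean distance 1.0. For 9 points, brute-force pairwise comparison is shown above. For large n, the divide-and-conquer algorithm (sort by x, recurse on halves, check the dividing strip) achieves O(n log n).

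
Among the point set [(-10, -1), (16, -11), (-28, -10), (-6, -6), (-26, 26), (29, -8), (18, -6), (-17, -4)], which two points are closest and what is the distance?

Computing all pairwise distances among 8 points:

d((-10, -1), (16, -11)) = 27.8568
d((-10, -1), (-28, -10)) = 20.1246
d((-10, -1), (-6, -6)) = 6.4031
d((-10, -1), (-26, 26)) = 31.3847
d((-10, -1), (29, -8)) = 39.6232
d((-10, -1), (18, -6)) = 28.4429
d((-10, -1), (-17, -4)) = 7.6158
d((16, -11), (-28, -10)) = 44.0114
d((16, -11), (-6, -6)) = 22.561
d((16, -11), (-26, 26)) = 55.9732
d((16, -11), (29, -8)) = 13.3417
d((16, -11), (18, -6)) = 5.3852 <-- minimum
d((16, -11), (-17, -4)) = 33.7343
d((-28, -10), (-6, -6)) = 22.3607
d((-28, -10), (-26, 26)) = 36.0555
d((-28, -10), (29, -8)) = 57.0351
d((-28, -10), (18, -6)) = 46.1736
d((-28, -10), (-17, -4)) = 12.53
d((-6, -6), (-26, 26)) = 37.7359
d((-6, -6), (29, -8)) = 35.0571
d((-6, -6), (18, -6)) = 24.0
d((-6, -6), (-17, -4)) = 11.1803
d((-26, 26), (29, -8)) = 64.6607
d((-26, 26), (18, -6)) = 54.4059
d((-26, 26), (-17, -4)) = 31.3209
d((29, -8), (18, -6)) = 11.1803
d((29, -8), (-17, -4)) = 46.1736
d((18, -6), (-17, -4)) = 35.0571

Closest pair: (16, -11) and (18, -6) with distance 5.3852

The closest pair is (16, -11) and (18, -6) with Euclidean distance 5.3852. For 8 points, brute-force pairwise comparison is shown above. For large n, the divide-and-conquer algorithm (sort by x, recurse on halves, check the dividing strip) achieves O(n log n).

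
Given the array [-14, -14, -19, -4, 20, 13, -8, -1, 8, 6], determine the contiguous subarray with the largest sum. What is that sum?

Using Kadane's algorithm on [-14, -14, -19, -4, 20, 13, -8, -1, 8, 6]:

Scanning through the array:
Position 1 (value -14): max_ending_here = -14, max_so_far = -14
Position 2 (value -19): max_ending_here = -19, max_so_far = -14
Position 3 (value -4): max_ending_here = -4, max_so_far = -4
Position 4 (value 20): max_ending_here = 20, max_so_far = 20
Position 5 (value 13): max_ending_here = 33, max_so_far = 33
Position 6 (value -8): max_ending_here = 25, max_so_far = 33
Position 7 (value -1): max_ending_here = 24, max_so_far = 33
Position 8 (value 8): max_ending_here = 32, max_so_far = 33
Position 9 (value 6): max_ending_here = 38, max_so_far = 38

Maximum subarray: [20, 13, -8, -1, 8, 6]
Maximum sum: 38

The maximum subarray is [20, 13, -8, -1, 8, 6] with sum 38. This subarray runs from index 4 to index 9.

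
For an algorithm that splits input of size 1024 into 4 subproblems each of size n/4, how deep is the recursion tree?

For divide and conquer with division factor 4:

Problem sizes at each level:
Level 0: 1024
Level 1: 256
Level 2: 64
Level 3: 16
Level 4: 4
Level 5: 1

The root is level 0 and the size-1 base case is level 5 (the tree spans levels 0 through 5, i.e. 6 levels counting the root), so the depth is the number of divisions: log_4(1024) = 5

The recursion tree depth is log_4(1024) = 5. At each level, the problem size is divided by 4, so it takes 5 divisions to reduce to a base case of size 1. The algorithm makes 4 recursive calls at each level.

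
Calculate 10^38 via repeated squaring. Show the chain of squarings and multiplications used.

Computing 10^38 by squaring (build up from 10^1; each line after the first costs one multiplication):

10^1 = 10
10^2 = (10^1)^2 = 10^2 = 100
10^4 = (10^2)^2 = 100^2 = 10000
10^8 = (10^4)^2 = 10000^2 = 100000000
10^9 = 10 * 10^8 = 10 * 100000000 = 1000000000
10^18 = (10^9)^2 = 1000000000^2 = 1000000000000000000
10^19 = 10 * 10^18 = 10 * 1000000000000000000 = 10000000000000000000
10^38 = (10^19)^2 = 10000000000000000000^2 = 100000000000000000000000000000000000000

Result: 100000000000000000000000000000000000000
Multiplications needed: 7 (7 lines after 10^1)

10^38 = 100000000000000000000000000000000000000. Using exponentiation by squaring, this requires 7 multiplications. The key idea: if the exponent is even, square the half-power; if odd, multiply by the base once.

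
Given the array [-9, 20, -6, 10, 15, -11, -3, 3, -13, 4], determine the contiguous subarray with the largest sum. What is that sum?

Using Kadane's algorithm on [-9, 20, -6, 10, 15, -11, -3, 3, -13, 4]:

Scanning through the array:
Position 1 (value 20): max_ending_here = 20, max_so_far = 20
Position 2 (value -6): max_ending_here = 14, max_so_far = 20
Position 3 (value 10): max_ending_here = 24, max_so_far = 24
Position 4 (value 15): max_ending_here = 39, max_so_far = 39
Position 5 (value -11): max_ending_here = 28, max_so_far = 39
Position 6 (value -3): max_ending_here = 25, max_so_far = 39
Position 7 (value 3): max_ending_here = 28, max_so_far = 39
Position 8 (value -13): max_ending_here = 15, max_so_far = 39
Position 9 (value 4): max_ending_here = 19, max_so_far = 39

Maximum subarray: [20, -6, 10, 15]
Maximum sum: 39

The maximum subarray is [20, -6, 10, 15] with sum 39. This subarray runs from index 1 to index 4.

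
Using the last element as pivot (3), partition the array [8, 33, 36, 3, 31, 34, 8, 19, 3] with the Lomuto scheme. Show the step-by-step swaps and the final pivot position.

Lomuto partition with pivot = 3:

Initial array: [8, 33, 36, 3, 31, 34, 8, 19, 3]

arr[0]=8 > 3: no swap
arr[1]=33 > 3: no swap
arr[2]=36 > 3: no swap
arr[3]=3 <= 3: swap with position 0, array becomes [3, 33, 36, 8, 31, 34, 8, 19, 3]
arr[4]=31 > 3: no swap
arr[5]=34 > 3: no swap
arr[6]=8 > 3: no swap
arr[7]=19 > 3: no swap

Place pivot at position 1: [3, 3, 36, 8, 31, 34, 8, 19, 33]
Pivot position: 1

After partitioning with pivot 3, the array becomes [3, 3, 36, 8, 31, 34, 8, 19, 33]. The pivot is placed at index 1. All elements to the left of the pivot are <= 3, and all elements to the right are > 3.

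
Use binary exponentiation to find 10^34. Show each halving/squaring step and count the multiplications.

Computing 10^34 by squaring (build up from 10^1; each line after the first costs one multiplication):

10^1 = 10
10^2 = (10^1)^2 = 10^2 = 100
10^4 = (10^2)^2 = 100^2 = 10000
10^8 = (10^4)^2 = 10000^2 = 100000000
10^16 = (10^8)^2 = 100000000^2 = 10000000000000000
10^17 = 10 * 10^16 = 10 * 10000000000000000 = 100000000000000000
10^34 = (10^17)^2 = 100000000000000000^2 = 10000000000000000000000000000000000

Result: 10000000000000000000000000000000000
Multiplications needed: 6 (6 lines after 10^1)

10^34 = 10000000000000000000000000000000000. Using exponentiation by squaring, this requires 6 multiplications. The key idea: if the exponent is even, square the half-power; if odd, multiply by the base once.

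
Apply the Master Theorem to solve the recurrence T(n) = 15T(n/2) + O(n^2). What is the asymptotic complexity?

Master Theorem for T(n) = 15T(n/2) + O(n^2):

a = 15, b = 2, c = 2
log_b(a) = log_2(15) = 3.9069

Case 1: c = 2 < log_2(15) = 3.9069
T(n) = O(n^(log_2 15))

For T(n) = 15T(n/2) + O(n^2): log_2(15) = 3.9069. This is Case 1 of the Master Theorem (c < log_b(a), work dominated by leaves), giving O(n^(log_2 15)).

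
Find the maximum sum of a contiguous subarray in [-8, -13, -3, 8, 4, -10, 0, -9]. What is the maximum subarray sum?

Using Kadane's algorithm on [-8, -13, -3, 8, 4, -10, 0, -9]:

Scanning through the array:
Position 1 (value -13): max_ending_here = -13, max_so_far = -8
Position 2 (value -3): max_ending_here = -3, max_so_far = -3
Position 3 (value 8): max_ending_here = 8, max_so_far = 8
Position 4 (value 4): max_ending_here = 12, max_so_far = 12
Position 5 (value -10): max_ending_here = 2, max_so_far = 12
Position 6 (value 0): max_ending_here = 2, max_so_far = 12
Position 7 (value -9): max_ending_here = -7, max_so_far = 12

Maximum subarray: [8, 4]
Maximum sum: 12

The maximum subarray is [8, 4] with sum 12. This subarray runs from index 3 to index 4.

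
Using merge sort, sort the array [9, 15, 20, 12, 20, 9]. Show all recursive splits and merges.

Merge sort trace:

Split: [9, 15, 20, 12, 20, 9] -> [9, 15, 20] and [12, 20, 9]
  Split: [9, 15, 20] -> [9] and [15, 20]
    Split: [15, 20] -> [15] and [20]
    Merge: [15] + [20] -> [15, 20]
  Merge: [9] + [15, 20] -> [9, 15, 20]
  Split: [12, 20, 9] -> [12] and [20, 9]
    Split: [20, 9] -> [20] and [9]
    Merge: [20] + [9] -> [9, 20]
  Merge: [12] + [9, 20] -> [9, 12, 20]
Merge: [9, 15, 20] + [9, 12, 20] -> [9, 9, 12, 15, 20, 20]

Final sorted array: [9, 9, 12, 15, 20, 20]

The merge sort proceeds by recursively splitting the array and merging sorted halves.
After all merges, the sorted array is [9, 9, 12, 15, 20, 20].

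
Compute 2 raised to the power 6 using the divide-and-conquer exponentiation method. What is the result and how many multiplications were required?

Computing 2^6 by squaring (build up from 2^1; each line after the first costs one multiplication):

2^1 = 2
2^2 = (2^1)^2 = 2^2 = 4
2^3 = 2 * 2^2 = 2 * 4 = 8
2^6 = (2^3)^2 = 8^2 = 64

Result: 64
Multiplications needed: 3 (3 lines after 2^1)

2^6 = 64. Using exponentiation by squaring, this requires 3 multiplications. The key idea: if the exponent is even, square the half-power; if odd, multiply by the base once.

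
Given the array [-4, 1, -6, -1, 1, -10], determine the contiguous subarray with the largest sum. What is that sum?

Using Kadane's algorithm on [-4, 1, -6, -1, 1, -10]:

Scanning through the array:
Position 1 (value 1): max_ending_here = 1, max_so_far = 1
Position 2 (value -6): max_ending_here = -5, max_so_far = 1
Position 3 (value -1): max_ending_here = -1, max_so_far = 1
Position 4 (value 1): max_ending_here = 1, max_so_far = 1
Position 5 (value -10): max_ending_here = -9, max_so_far = 1

Maximum subarray: [1]
Maximum sum: 1

The maximum subarray is [1] with sum 1. This subarray runs from index 1 to index 1.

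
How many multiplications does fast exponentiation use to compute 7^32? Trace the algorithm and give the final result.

Computing 7^32 by squaring (build up from 7^1; each line after the first costs one multiplication):

7^1 = 7
7^2 = (7^1)^2 = 7^2 = 49
7^4 = (7^2)^2 = 49^2 = 2401
7^8 = (7^4)^2 = 2401^2 = 5764801
7^16 = (7^8)^2 = 5764801^2 = 33232930569601
7^32 = (7^16)^2 = 33232930569601^2 = 1104427674243920646305299201

Result: 1104427674243920646305299201
Multiplications needed: 5 (5 lines after 7^1)

7^32 = 1104427674243920646305299201. Using exponentiation by squaring, this requires 5 multiplications. The key idea: if the exponent is even, square the half-power; if odd, multiply by the base once.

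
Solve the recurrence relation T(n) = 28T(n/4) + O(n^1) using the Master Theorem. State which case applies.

Master Theorem for T(n) = 28T(n/4) + O(n^1):

a = 28, b = 4, c = 1
log_b(a) = log_4(28) = 2.4037

Case 1: c = 1 < log_4(28) = 2.4037
T(n) = O(n^(log_4 28))

For T(n) = 28T(n/4) + O(n^1): log_4(28) = 2.4037. This is Case 1 of the Master Theorem (c < log_b(a), work dominated by leaves), giving O(n^(log_4 28)).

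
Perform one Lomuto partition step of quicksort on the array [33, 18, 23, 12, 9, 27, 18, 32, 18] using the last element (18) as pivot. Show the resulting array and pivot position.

Lomuto partition with pivot = 18:

Initial array: [33, 18, 23, 12, 9, 27, 18, 32, 18]

arr[0]=33 > 18: no swap
arr[1]=18 <= 18: swap with position 0, array becomes [18, 33, 23, 12, 9, 27, 18, 32, 18]
arr[2]=23 > 18: no swap
arr[3]=12 <= 18: swap with position 1, array becomes [18, 12, 23, 33, 9, 27, 18, 32, 18]
arr[4]=9 <= 18: swap with position 2, array becomes [18, 12, 9, 33, 23, 27, 18, 32, 18]
arr[5]=27 > 18: no swap
arr[6]=18 <= 18: swap with position 3, array becomes [18, 12, 9, 18, 23, 27, 33, 32, 18]
arr[7]=32 > 18: no swap

Place pivot at position 4: [18, 12, 9, 18, 18, 27, 33, 32, 23]
Pivot position: 4

After partitioning with pivot 18, the array becomes [18, 12, 9, 18, 18, 27, 33, 32, 23]. The pivot is placed at index 4. All elements to the left of the pivot are <= 18, and all elements to the right are > 18.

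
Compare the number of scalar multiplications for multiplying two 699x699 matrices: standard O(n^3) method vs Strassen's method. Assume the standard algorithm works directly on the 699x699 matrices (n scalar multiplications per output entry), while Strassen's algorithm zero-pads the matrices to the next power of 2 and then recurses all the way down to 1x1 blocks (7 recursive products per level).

Matrix multiplication for 699x699 matrices:

Strassen's algorithm requires power-of-2 dimensions. Pad 699x699 to 1024x1024 (next power of 2).

Standard algorithm: 699^3 = 341532099 multiplications
Strassen's algorithm: 7^(log2(1024)) = 7^10 = 282475249 multiplications
Savings: 341532099 - 282475249 = 59056850 multiplications

Standard: 341532099 multiplications (699^3). Strassen: 282475249 multiplications (7^10, after padding to 1024x1024). Strassen reduces 8 recursive multiplications to 7 at each level.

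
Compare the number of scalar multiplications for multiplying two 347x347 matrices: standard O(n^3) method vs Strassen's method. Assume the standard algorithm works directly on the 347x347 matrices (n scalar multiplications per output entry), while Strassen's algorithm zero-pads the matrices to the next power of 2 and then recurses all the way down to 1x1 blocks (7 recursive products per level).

Matrix multiplication for 347x347 matrices:

Strassen's algorithm requires power-of-2 dimensions. Pad 347x347 to 512x512 (next power of 2).

Standard algorithm: 347^3 = 41781923 multiplications
Strassen's algorithm: 7^(log2(512)) = 7^9 = 40353607 multiplications
Savings: 41781923 - 40353607 = 1428316 multiplications

Standard: 41781923 multiplications (347^3). Strassen: 40353607 multiplications (7^9, after padding to 512x512). Strassen reduces 8 recursive multiplications to 7 at each level.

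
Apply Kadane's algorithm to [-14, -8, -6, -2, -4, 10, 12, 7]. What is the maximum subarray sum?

Using Kadane's algorithm on [-14, -8, -6, -2, -4, 10, 12, 7]:

Scanning through the array:
Position 1 (value -8): max_ending_here = -8, max_so_far = -8
Position 2 (value -6): max_ending_here = -6, max_so_far = -6
Position 3 (value -2): max_ending_here = -2, max_so_far = -2
Position 4 (value -4): max_ending_here = -4, max_so_far = -2
Position 5 (value 10): max_ending_here = 10, max_so_far = 10
Position 6 (value 12): max_ending_here = 22, max_so_far = 22
Position 7 (value 7): max_ending_here = 29, max_so_far = 29

Maximum subarray: [10, 12, 7]
Maximum sum: 29

The maximum subarray is [10, 12, 7] with sum 29. This subarray runs from index 5 to index 7.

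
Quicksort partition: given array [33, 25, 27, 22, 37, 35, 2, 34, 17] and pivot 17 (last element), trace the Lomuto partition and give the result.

Lomuto partition with pivot = 17:

Initial array: [33, 25, 27, 22, 37, 35, 2, 34, 17]

arr[0]=33 > 17: no swap
arr[1]=25 > 17: no swap
arr[2]=27 > 17: no swap
arr[3]=22 > 17: no swap
arr[4]=37 > 17: no swap
arr[5]=35 > 17: no swap
arr[6]=2 <= 17: swap with position 0, array becomes [2, 25, 27, 22, 37, 35, 33, 34, 17]
arr[7]=34 > 17: no swap

Place pivot at position 1: [2, 17, 27, 22, 37, 35, 33, 34, 25]
Pivot position: 1

After partitioning with pivot 17, the array becomes [2, 17, 27, 22, 37, 35, 33, 34, 25]. The pivot is placed at index 1. All elements to the left of the pivot are <= 17, and all elements to the right are > 17.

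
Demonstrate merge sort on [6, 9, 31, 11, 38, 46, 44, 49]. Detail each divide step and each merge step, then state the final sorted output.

Merge sort trace:

Split: [6, 9, 31, 11, 38, 46, 44, 49] -> [6, 9, 31, 11] and [38, 46, 44, 49]
  Split: [6, 9, 31, 11] -> [6, 9] and [31, 11]
    Split: [6, 9] -> [6] and [9]
    Merge: [6] + [9] -> [6, 9]
    Split: [31, 11] -> [31] and [11]
    Merge: [31] + [11] -> [11, 31]
  Merge: [6, 9] + [11, 31] -> [6, 9, 11, 31]
  Split: [38, 46, 44, 49] -> [38, 46] and [44, 49]
    Split: [38, 46] -> [38] and [46]
    Merge: [38] + [46] -> [38, 46]
    Split: [44, 49] -> [44] and [49]
    Merge: [44] + [49] -> [44, 49]
  Merge: [38, 46] + [44, 49] -> [38, 44, 46, 49]
Merge: [6, 9, 11, 31] + [38, 44, 46, 49] -> [6, 9, 11, 31, 38, 44, 46, 49]

Final sorted array: [6, 9, 11, 31, 38, 44, 46, 49]

The merge sort proceeds by recursively splitting the array and merging sorted halves.
After all merges, the sorted array is [6, 9, 11, 31, 38, 44, 46, 49].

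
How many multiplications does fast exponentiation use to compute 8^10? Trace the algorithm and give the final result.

Computing 8^10 by squaring (build up from 8^1; each line after the first costs one multiplication):

8^1 = 8
8^2 = (8^1)^2 = 8^2 = 64
8^4 = (8^2)^2 = 64^2 = 4096
8^5 = 8 * 8^4 = 8 * 4096 = 32768
8^10 = (8^5)^2 = 32768^2 = 1073741824

Result: 1073741824
Multiplications needed: 4 (4 lines after 8^1)

8^10 = 1073741824. Using exponentiation by squaring, this requires 4 multiplications. The key idea: if the exponent is even, square the half-power; if odd, multiply by the base once.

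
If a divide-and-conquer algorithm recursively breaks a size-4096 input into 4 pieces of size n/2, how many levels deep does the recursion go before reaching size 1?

For divide and conquer with division factor 2:

Problem sizes at each level:
Level 0: 4096
Level 1: 2048
Level 2: 1024
Level 3: 512
Level 4: 256
Level 5: 128
Level 6: 64
Level 7: 32
Level 8: 16
Level 9: 8
Level 10: 4
Level 11: 2
Level 12: 1

The root is level 0 and the size-1 base case is level 12 (the tree spans levels 0 through 12, i.e. 13 levels counting the root), so the depth is the number of divisions: log_2(4096) = 12

The recursion tree depth is log_2(4096) = 12. At each level, the problem size is divided by 2, so it takes 12 divisions to reduce to a base case of size 1. The algorithm makes 4 recursive calls at each level.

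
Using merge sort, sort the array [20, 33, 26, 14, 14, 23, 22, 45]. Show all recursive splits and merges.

Merge sort trace:

Split: [20, 33, 26, 14, 14, 23, 22, 45] -> [20, 33, 26, 14] and [14, 23, 22, 45]
  Split: [20, 33, 26, 14] -> [20, 33] and [26, 14]
    Split: [20, 33] -> [20] and [33]
    Merge: [20] + [33] -> [20, 33]
    Split: [26, 14] -> [26] and [14]
    Merge: [26] + [14] -> [14, 26]
  Merge: [20, 33] + [14, 26] -> [14, 20, 26, 33]
  Split: [14, 23, 22, 45] -> [14, 23] and [22, 45]
    Split: [14, 23] -> [14] and [23]
    Merge: [14] + [23] -> [14, 23]
    Split: [22, 45] -> [22] and [45]
    Merge: [22] + [45] -> [22, 45]
  Merge: [14, 23] + [22, 45] -> [14, 22, 23, 45]
Merge: [14, 20, 26, 33] + [14, 22, 23, 45] -> [14, 14, 20, 22, 23, 26, 33, 45]

Final sorted array: [14, 14, 20, 22, 23, 26, 33, 45]

The merge sort proceeds by recursively splitting the array and merging sorted halves.
After all merges, the sorted array is [14, 14, 20, 22, 23, 26, 33, 45].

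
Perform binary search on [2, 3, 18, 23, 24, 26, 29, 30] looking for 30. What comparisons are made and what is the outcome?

Binary search for 30 in [2, 3, 18, 23, 24, 26, 29, 30]:

lo=0, hi=7, mid=3, arr[mid]=23 -> 23 < 30, search right half
lo=4, hi=7, mid=5, arr[mid]=26 -> 26 < 30, search right half
lo=6, hi=7, mid=6, arr[mid]=29 -> 29 < 30, search right half
lo=7, hi=7, mid=7, arr[mid]=30 -> Found target at index 7!

Binary search finds 30 at index 7 after 4 comparisons. The search repeatedly halves the search space by comparing with the middle element.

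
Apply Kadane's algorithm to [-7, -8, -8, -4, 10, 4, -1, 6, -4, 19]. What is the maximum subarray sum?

Using Kadane's algorithm on [-7, -8, -8, -4, 10, 4, -1, 6, -4, 19]:

Scanning through the array:
Position 1 (value -8): max_ending_here = -8, max_so_far = -7
Position 2 (value -8): max_ending_here = -8, max_so_far = -7
Position 3 (value -4): max_ending_here = -4, max_so_far = -4
Position 4 (value 10): max_ending_here = 10, max_so_far = 10
Position 5 (value 4): max_ending_here = 14, max_so_far = 14
Position 6 (value -1): max_ending_here = 13, max_so_far = 14
Position 7 (value 6): max_ending_here = 19, max_so_far = 19
Position 8 (value -4): max_ending_here = 15, max_so_far = 19
Position 9 (value 19): max_ending_here = 34, max_so_far = 34

Maximum subarray: [10, 4, -1, 6, -4, 19]
Maximum sum: 34

The maximum subarray is [10, 4, -1, 6, -4, 19] with sum 34. This subarray runs from index 4 to index 9.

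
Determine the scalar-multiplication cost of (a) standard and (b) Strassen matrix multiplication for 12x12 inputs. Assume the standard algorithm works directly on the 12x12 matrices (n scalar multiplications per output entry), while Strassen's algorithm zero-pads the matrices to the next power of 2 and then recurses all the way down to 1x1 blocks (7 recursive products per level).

Matrix multiplication for 12x12 matrices:

Strassen's algorithm requires power-of-2 dimensions. Pad 12x12 to 16x16 (next power of 2).

Standard algorithm: 12^3 = 1728 multiplications
Strassen's algorithm: 7^(log2(16)) = 7^4 = 2401 multiplications
Difference: 1728 - 2401 = -673 (Strassen uses MORE here due to padding overhead — for small or just-over-power-of-2 n, padding can outweigh the per-level savings)

Standard: 1728 multiplications (12^3). Strassen: 2401 multiplications (7^4, after padding to 16x16). Strassen reduces 8 recursive multiplications to 7 at each level.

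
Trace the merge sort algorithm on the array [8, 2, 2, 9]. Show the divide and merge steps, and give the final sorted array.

Merge sort trace:

Split: [8, 2, 2, 9] -> [8, 2] and [2, 9]
  Split: [8, 2] -> [8] and [2]
  Merge: [8] + [2] -> [2, 8]
  Split: [2, 9] -> [2] and [9]
  Merge: [2] + [9] -> [2, 9]
Merge: [2, 8] + [2, 9] -> [2, 2, 8, 9]

Final sorted array: [2, 2, 8, 9]

The merge sort proceeds by recursively splitting the array and merging sorted halves.
After all merges, the sorted array is [2, 2, 8, 9].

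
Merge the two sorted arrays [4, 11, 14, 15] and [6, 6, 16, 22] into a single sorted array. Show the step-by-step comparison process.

Merging process:

Compare 4 vs 6: take 4 from left. Merged: [4]
Compare 11 vs 6: take 6 from right. Merged: [4, 6]
Compare 11 vs 6: take 6 from right. Merged: [4, 6, 6]
Compare 11 vs 16: take 11 from left. Merged: [4, 6, 6, 11]
Compare 14 vs 16: take 14 from left. Merged: [4, 6, 6, 11, 14]
Compare 15 vs 16: take 15 from left. Merged: [4, 6, 6, 11, 14, 15]
Append remaining from right: [16, 22]. Merged: [4, 6, 6, 11, 14, 15, 16, 22]

Final merged array: [4, 6, 6, 11, 14, 15, 16, 22]
Total comparisons: 6

The merged array is [4, 6, 6, 11, 14, 15, 16, 22], requiring 6 comparisons. The merge step runs in O(n) time where n is the total number of elements.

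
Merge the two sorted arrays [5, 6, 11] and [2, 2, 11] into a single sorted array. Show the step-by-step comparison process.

Merging process:

Compare 5 vs 2: take 2 from right. Merged: [2]
Compare 5 vs 2: take 2 from right. Merged: [2, 2]
Compare 5 vs 11: take 5 from left. Merged: [2, 2, 5]
Compare 6 vs 11: take 6 from left. Merged: [2, 2, 5, 6]
Compare 11 vs 11: take 11 from left. Merged: [2, 2, 5, 6, 11]
Append remaining from right: [11]. Merged: [2, 2, 5, 6, 11, 11]

Final merged array: [2, 2, 5, 6, 11, 11]
Total comparisons: 5

The merged array is [2, 2, 5, 6, 11, 11], requiring 5 comparisons. The merge step runs in O(n) time where n is the total number of elements.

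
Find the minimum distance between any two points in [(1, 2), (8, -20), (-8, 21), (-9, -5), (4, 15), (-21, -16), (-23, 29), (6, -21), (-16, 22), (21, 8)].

Computing all pairwise distances among 10 points:

d((1, 2), (8, -20)) = 23.0868
d((1, 2), (-8, 21)) = 21.0238
d((1, 2), (-9, -5)) = 12.2066
d((1, 2), (4, 15)) = 13.3417
d((1, 2), (-21, -16)) = 28.4253
d((1, 2), (-23, 29)) = 36.1248
d((1, 2), (6, -21)) = 23.5372
d((1, 2), (-16, 22)) = 26.2488
d((1, 2), (21, 8)) = 20.8806
d((8, -20), (-8, 21)) = 44.0114
d((8, -20), (-9, -5)) = 22.6716
d((8, -20), (4, 15)) = 35.2278
d((8, -20), (-21, -16)) = 29.2746
d((8, -20), (-23, 29)) = 57.9828
d((8, -20), (6, -21)) = 2.2361 <-- minimum
d((8, -20), (-16, 22)) = 48.3735
d((8, -20), (21, 8)) = 30.8707
d((-8, 21), (-9, -5)) = 26.0192
d((-8, 21), (4, 15)) = 13.4164
d((-8, 21), (-21, -16)) = 39.2173
d((-8, 21), (-23, 29)) = 17.0
d((-8, 21), (6, -21)) = 44.2719
d((-8, 21), (-16, 22)) = 8.0623
d((-8, 21), (21, 8)) = 31.7805
d((-9, -5), (4, 15)) = 23.8537
d((-9, -5), (-21, -16)) = 16.2788
d((-9, -5), (-23, 29)) = 36.7696
d((-9, -5), (6, -21)) = 21.9317
d((-9, -5), (-16, 22)) = 27.8927
d((-9, -5), (21, 8)) = 32.6956
d((4, 15), (-21, -16)) = 39.8246
d((4, 15), (-23, 29)) = 30.4138
d((4, 15), (6, -21)) = 36.0555
d((4, 15), (-16, 22)) = 21.1896
d((4, 15), (21, 8)) = 18.3848
d((-21, -16), (-23, 29)) = 45.0444
d((-21, -16), (6, -21)) = 27.4591
d((-21, -16), (-16, 22)) = 38.3275
d((-21, -16), (21, 8)) = 48.3735
d((-23, 29), (6, -21)) = 57.8014
d((-23, 29), (-16, 22)) = 9.8995
d((-23, 29), (21, 8)) = 48.7545
d((6, -21), (-16, 22)) = 48.3011
d((6, -21), (21, 8)) = 32.6497
d((-16, 22), (21, 8)) = 39.5601

Closest pair: (8, -20) and (6, -21) with distance 2.2361

The closest pair is (8, -20) and (6, -21) with Euclidean distance 2.2361. For 10 points, brute-force pairwise comparison is shown above. For large n, the divide-and-conquer algorithm (sort by x, recurse on halves, check the dividing strip) achieves O(n log n).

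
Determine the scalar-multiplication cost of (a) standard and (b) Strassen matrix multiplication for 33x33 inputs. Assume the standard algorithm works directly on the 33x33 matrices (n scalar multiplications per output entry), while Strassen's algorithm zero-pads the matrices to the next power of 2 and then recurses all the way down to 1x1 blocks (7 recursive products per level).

Matrix multiplication for 33x33 matrices:

Strassen's algorithm requires power-of-2 dimensions. Pad 33x33 to 64x64 (next power of 2).

Standard algorithm: 33^3 = 35937 multiplications
Strassen's algorithm: 7^(log2(64)) = 7^6 = 117649 multiplications
Difference: 35937 - 117649 = -81712 (Strassen uses MORE here due to padding overhead — for small or just-over-power-of-2 n, padding can outweigh the per-level savings)

Standard: 35937 multiplications (33^3). Strassen: 117649 multiplications (7^6, after padding to 64x64). Strassen reduces 8 recursive multiplications to 7 at each level.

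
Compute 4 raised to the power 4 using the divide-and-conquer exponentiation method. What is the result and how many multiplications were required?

Computing 4^4 by squaring (build up from 4^1; each line after the first costs one multiplication):

4^1 = 4
4^2 = (4^1)^2 = 4^2 = 16
4^4 = (4^2)^2 = 16^2 = 256

Result: 256
Multiplications needed: 2 (2 lines after 4^1)

4^4 = 256. Using exponentiation by squaring, this requires 2 multiplications. The key idea: if the exponent is even, square the half-power; if odd, multiply by the base once.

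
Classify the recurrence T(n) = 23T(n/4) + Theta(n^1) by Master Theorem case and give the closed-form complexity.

Master Theorem for T(n) = 23T(n/4) + O(n^1):

a = 23, b = 4, c = 1
log_b(a) = log_4(23) = 2.2618

Case 1: c = 1 < log_4(23) = 2.2618
T(n) = O(n^(log_4 23))

For T(n) = 23T(n/4) + O(n^1): log_4(23) = 2.2618. This is Case 1 of the Master Theorem (c < log_b(a), work dominated by leaves), giving O(n^(log_4 23)).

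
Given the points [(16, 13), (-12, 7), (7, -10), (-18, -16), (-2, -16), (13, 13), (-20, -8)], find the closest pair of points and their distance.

Computing all pairwise distances among 7 points:

d((16, 13), (-12, 7)) = 28.6356
d((16, 13), (7, -10)) = 24.6982
d((16, 13), (-18, -16)) = 44.6878
d((16, 13), (-2, -16)) = 34.1321
d((16, 13), (13, 13)) = 3.0 <-- minimum
d((16, 13), (-20, -8)) = 41.6773
d((-12, 7), (7, -10)) = 25.4951
d((-12, 7), (-18, -16)) = 23.7697
d((-12, 7), (-2, -16)) = 25.0799
d((-12, 7), (13, 13)) = 25.7099
d((-12, 7), (-20, -8)) = 17.0
d((7, -10), (-18, -16)) = 25.7099
d((7, -10), (-2, -16)) = 10.8167
d((7, -10), (13, 13)) = 23.7697
d((7, -10), (-20, -8)) = 27.074
d((-18, -16), (-2, -16)) = 16.0
d((-18, -16), (13, 13)) = 42.45
d((-18, -16), (-20, -8)) = 8.2462
d((-2, -16), (13, 13)) = 32.6497
d((-2, -16), (-20, -8)) = 19.6977
d((13, 13), (-20, -8)) = 39.1152

Closest pair: (16, 13) and (13, 13) with distance 3.0

The closest pair is (16, 13) and (13, 13) with Euclidean distance 3.0. For 7 points, brute-force pairwise comparison is shown above. For large n, the divide-and-conquer algorithm (sort by x, recurse on halves, check the dividing strip) achieves O(n log n).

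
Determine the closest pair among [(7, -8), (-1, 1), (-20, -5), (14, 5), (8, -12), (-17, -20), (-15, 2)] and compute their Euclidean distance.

Computing all pairwise distances among 7 points:

d((7, -8), (-1, 1)) = 12.0416
d((7, -8), (-20, -5)) = 27.1662
d((7, -8), (14, 5)) = 14.7648
d((7, -8), (8, -12)) = 4.1231 <-- minimum
d((7, -8), (-17, -20)) = 26.8328
d((7, -8), (-15, 2)) = 24.1661
d((-1, 1), (-20, -5)) = 19.9249
d((-1, 1), (14, 5)) = 15.5242
d((-1, 1), (8, -12)) = 15.8114
d((-1, 1), (-17, -20)) = 26.4008
d((-1, 1), (-15, 2)) = 14.0357
d((-20, -5), (14, 5)) = 35.4401
d((-20, -5), (8, -12)) = 28.8617
d((-20, -5), (-17, -20)) = 15.2971
d((-20, -5), (-15, 2)) = 8.6023
d((14, 5), (8, -12)) = 18.0278
d((14, 5), (-17, -20)) = 39.8246
d((14, 5), (-15, 2)) = 29.1548
d((8, -12), (-17, -20)) = 26.2488
d((8, -12), (-15, 2)) = 26.9258
d((-17, -20), (-15, 2)) = 22.0907

Closest pair: (7, -8) and (8, -12) with distance 4.1231

The closest pair is (7, -8) and (8, -12) with Euclidean distance 4.1231. For 7 points, brute-force pairwise comparison is shown above. For large n, the divide-and-conquer algorithm (sort by x, recurse on halves, check the dividing strip) achieves O(n log n).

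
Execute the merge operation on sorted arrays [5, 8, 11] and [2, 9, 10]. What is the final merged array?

Merging process:

Compare 5 vs 2: take 2 from right. Merged: [2]
Compare 5 vs 9: take 5 from left. Merged: [2, 5]
Compare 8 vs 9: take 8 from left. Merged: [2, 5, 8]
Compare 11 vs 9: take 9 from right. Merged: [2, 5, 8, 9]
Compare 11 vs 10: take 10 from right. Merged: [2, 5, 8, 9, 10]
Append remaining from left: [11]. Merged: [2, 5, 8, 9, 10, 11]

Final merged array: [2, 5, 8, 9, 10, 11]
Total comparisons: 5

The merged array is [2, 5, 8, 9, 10, 11], requiring 5 comparisons. The merge step runs in O(n) time where n is the total number of elements.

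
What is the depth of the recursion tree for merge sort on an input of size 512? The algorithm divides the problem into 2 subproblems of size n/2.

For divide and conquer with division factor 2:

Problem sizes at each level:
Level 0: 512
Level 1: 256
Level 2: 128
Level 3: 64
Level 4: 32
Level 5: 16
Level 6: 8
Level 7: 4
Level 8: 2
Level 9: 1

The root is level 0 and the size-1 base case is level 9 (the tree spans levels 0 through 9, i.e. 10 levels counting the root), so the depth is the number of divisions: log_2(512) = 9

The recursion tree depth is log_2(512) = 9. At each level, the problem size is divided by 2, so it takes 9 divisions to reduce to a base case of size 1. The algorithm makes 2 recursive calls at each level.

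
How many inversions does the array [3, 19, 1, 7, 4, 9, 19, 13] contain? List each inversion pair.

Finding inversions in [3, 19, 1, 7, 4, 9, 19, 13]:

(0, 2): arr[0]=3 > arr[2]=1
(1, 2): arr[1]=19 > arr[2]=1
(1, 3): arr[1]=19 > arr[3]=7
(1, 4): arr[1]=19 > arr[4]=4
(1, 5): arr[1]=19 > arr[5]=9
(1, 7): arr[1]=19 > arr[7]=13
(3, 4): arr[3]=7 > arr[4]=4
(6, 7): arr[6]=19 > arr[7]=13

Total inversions: 8

The array has 8 inversion(s): (0,2), (1,2), (1,3), (1,4), (1,5), (1,7), (3,4), (6,7). Each pair (i,j) satisfies i < j and arr[i] > arr[j].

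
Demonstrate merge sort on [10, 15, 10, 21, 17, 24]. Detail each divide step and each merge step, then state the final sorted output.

Merge sort trace:

Split: [10, 15, 10, 21, 17, 24] -> [10, 15, 10] and [21, 17, 24]
  Split: [10, 15, 10] -> [10] and [15, 10]
    Split: [15, 10] -> [15] and [10]
    Merge: [15] + [10] -> [10, 15]
  Merge: [10] + [10, 15] -> [10, 10, 15]
  Split: [21, 17, 24] -> [21] and [17, 24]
    Split: [17, 24] -> [17] and [24]
    Merge: [17] + [24] -> [17, 24]
  Merge: [21] + [17, 24] -> [17, 21, 24]
Merge: [10, 10, 15] + [17, 21, 24] -> [10, 10, 15, 17, 21, 24]

Final sorted array: [10, 10, 15, 17, 21, 24]

The merge sort proceeds by recursively splitting the array and merging sorted halves.
After all merges, the sorted array is [10, 10, 15, 17, 21, 24].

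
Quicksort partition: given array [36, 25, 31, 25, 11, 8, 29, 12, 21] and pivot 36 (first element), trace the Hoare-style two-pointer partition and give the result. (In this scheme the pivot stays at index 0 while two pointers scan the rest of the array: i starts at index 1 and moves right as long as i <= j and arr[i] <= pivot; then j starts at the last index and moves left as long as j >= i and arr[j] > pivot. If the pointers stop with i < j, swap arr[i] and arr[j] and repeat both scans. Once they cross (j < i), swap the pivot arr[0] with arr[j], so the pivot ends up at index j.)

Hoare-style two-pointer partition with pivot = 36:

Initial array: [36, 25, 31, 25, 11, 8, 29, 12, 21]

Pointers start at i = 1, j = 8.
i ends at 9, j ends at 8: the pointers have crossed (j < i), so scanning stops.

Swap pivot arr[0] with arr[8] to place pivot at position 8: [21, 25, 31, 25, 11, 8, 29, 12, 36]
Pivot position: 8

After partitioning with pivot 36, the array becomes [21, 25, 31, 25, 11, 8, 29, 12, 36]. The pivot is placed at index 8. All elements to the left of the pivot are <= 36, and all elements to the right are > 36.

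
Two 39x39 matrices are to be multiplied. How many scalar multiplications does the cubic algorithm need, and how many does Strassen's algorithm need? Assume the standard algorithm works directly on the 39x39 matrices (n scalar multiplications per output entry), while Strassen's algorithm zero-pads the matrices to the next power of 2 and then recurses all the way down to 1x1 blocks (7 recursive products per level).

Matrix multiplication for 39x39 matrices:

Strassen's algorithm requires power-of-2 dimensions. Pad 39x39 to 64x64 (next power of 2).

Standard algorithm: 39^3 = 59319 multiplications
Strassen's algorithm: 7^(log2(64)) = 7^6 = 117649 multiplications
Difference: 59319 - 117649 = -58330 (Strassen uses MORE here due to padding overhead — for small or just-over-power-of-2 n, padding can outweigh the per-level savings)

Standard: 59319 multiplications (39^3). Strassen: 117649 multiplications (7^6, after padding to 64x64). Strassen reduces 8 recursive multiplications to 7 at each level.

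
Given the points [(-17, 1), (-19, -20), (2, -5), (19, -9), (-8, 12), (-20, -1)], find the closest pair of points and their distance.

Computing all pairwise distances among 6 points:

d((-17, 1), (-19, -20)) = 21.095
d((-17, 1), (2, -5)) = 19.9249
d((-17, 1), (19, -9)) = 37.3631
d((-17, 1), (-8, 12)) = 14.2127
d((-17, 1), (-20, -1)) = 3.6056 <-- minimum
d((-19, -20), (2, -5)) = 25.807
d((-19, -20), (19, -9)) = 39.5601
d((-19, -20), (-8, 12)) = 33.8378
d((-19, -20), (-20, -1)) = 19.0263
d((2, -5), (19, -9)) = 17.4642
d((2, -5), (-8, 12)) = 19.7231
d((2, -5), (-20, -1)) = 22.3607
d((19, -9), (-8, 12)) = 34.2053
d((19, -9), (-20, -1)) = 39.8121
d((-8, 12), (-20, -1)) = 17.6918

Closest pair: (-17, 1) and (-20, -1) with distance 3.6056

The closest pair is (-17, 1) and (-20, -1) with Euclidean distance 3.6056. For 6 points, brute-force pairwise comparison is shown above. For large n, the divide-and-conquer algorithm (sort by x, recurse on halves, check the dividing strip) achieves O(n log n).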